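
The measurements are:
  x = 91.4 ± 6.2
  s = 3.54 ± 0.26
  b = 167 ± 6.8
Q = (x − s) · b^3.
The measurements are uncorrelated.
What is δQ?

Let u = x − s = 87.9. δu = √(δx² + δs²) = √(38.4 + 0.0676) = 6.21, so δu/u = 0.0706.
Q is then a monomial in u, b:
δQ/Q = √((δu/u)² + (3·δb/b)²) = √(0.00499 + 0.0149) = 0.141
Q = 4.09e+08, so δQ = 0.141 × 4.09e+08 = 5.77e+07.

5.77e+07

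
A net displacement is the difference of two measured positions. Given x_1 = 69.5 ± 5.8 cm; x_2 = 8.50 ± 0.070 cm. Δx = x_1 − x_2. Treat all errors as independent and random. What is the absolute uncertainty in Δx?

5.80 cm

Δx is a linear combination, so absolute uncertainties add in quadrature:
  (δx_1)² = 33.6;  (δx_2)² = 0.00490
δΔx = √(33.6) = 5.80 cm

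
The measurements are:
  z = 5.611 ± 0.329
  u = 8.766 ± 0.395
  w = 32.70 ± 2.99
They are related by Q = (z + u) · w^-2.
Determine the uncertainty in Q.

0.00251

Let h = z + u = 14.38. δh = √(δz² + δu²) = √(0.108 + 0.156) = 0.514, so δh/h = 0.0358.
Q is then a monomial in h, w:
δQ/Q = √((δh/h)² + (-2·δw/w)²) = √(0.00128 + 0.0334) = 0.186
Q = 0.01345, so δQ = 0.186 × 0.01345 = 0.00251.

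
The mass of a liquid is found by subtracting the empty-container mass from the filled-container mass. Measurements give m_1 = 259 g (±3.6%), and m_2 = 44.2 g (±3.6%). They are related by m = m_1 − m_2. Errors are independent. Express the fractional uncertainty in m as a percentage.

4.40%

Sums and differences: (δm)² = Σ (cᵢ δxᵢ)².
  (δm_1)² = 86.9;  (δm_2)² = 2.53
δm = √(89.5) = 9.46 g
m = 215 g, so δm/m = 9.46/215 = 0.0440.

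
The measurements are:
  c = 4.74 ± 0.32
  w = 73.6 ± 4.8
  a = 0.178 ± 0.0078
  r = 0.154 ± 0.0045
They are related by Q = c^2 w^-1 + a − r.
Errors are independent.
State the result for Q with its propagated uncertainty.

0.329 ± 0.0467

Let p = c^2·w^-1 = 0.305. δp/p = √((2·δc/c)² + (-1·δw/w)²) = √(0.0182 + 0.00425) = 0.150, so δp = 0.0458.
Q = p + a − r: δQ = √(δp² + δa² + δr²) = √(0.00210 + 6.08e-05 + 2.02e-05) = 0.0467
Q = 0.329.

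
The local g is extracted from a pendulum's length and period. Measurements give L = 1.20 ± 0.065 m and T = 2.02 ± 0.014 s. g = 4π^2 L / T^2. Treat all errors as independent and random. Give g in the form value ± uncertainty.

Relative error in a monomial: (δg/g)² = Σ (nᵢ · δxᵢ/xᵢ)².
  (1·δL/L)² = (1×0.0542)² = 0.00293;  (-2·δT/T)² = (-2×0.00693)² = 0.000192
δg/g = √(0.00313) = 0.0559
g = 11.6 m/s^2, so δg = 0.0559 × 11.6 = 0.649 m/s^2.

11.6 ± 0.649 m/s^2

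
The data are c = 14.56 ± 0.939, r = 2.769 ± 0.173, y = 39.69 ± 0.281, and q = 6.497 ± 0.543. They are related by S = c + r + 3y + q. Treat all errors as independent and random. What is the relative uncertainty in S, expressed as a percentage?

0.969%

Absolute uncertainties add in quadrature for a linear combination:
  (δc)² = 0.882;  (δr)² = 0.0299;  (3·δy)² = 0.711;  (δq)² = 0.295
δS = √(1.92) = 1.38
S = 142.9, so δS/S = 1.38/142.9 = 0.00969.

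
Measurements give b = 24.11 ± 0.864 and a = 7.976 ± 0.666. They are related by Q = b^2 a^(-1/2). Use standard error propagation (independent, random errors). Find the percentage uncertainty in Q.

Q is a product of powers, so relative uncertainties combine in quadrature:
  (2·δb/b)² = (2×0.0358)² = 0.00514;  (−½·δa/a)² = (-0.5×0.0835)² = 0.00174
δQ/Q = √(0.00688) = 0.0829

8.29%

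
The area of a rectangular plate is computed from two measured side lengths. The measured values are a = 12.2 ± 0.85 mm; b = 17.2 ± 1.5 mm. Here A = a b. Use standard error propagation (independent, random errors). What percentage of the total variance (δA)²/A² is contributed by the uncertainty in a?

39.0%

(δA/A)² = (1·δa/a)² + (1·δb/b)²
  a term: (1×0.0697)² = 0.00485
  b term: (1×0.0872)² = 0.00761
Total = 0.0125. Share from a = 0.00485/0.0125 = 0.390.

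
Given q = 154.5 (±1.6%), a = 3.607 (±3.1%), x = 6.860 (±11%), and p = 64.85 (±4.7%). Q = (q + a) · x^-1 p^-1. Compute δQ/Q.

0.121

Let u = q + a = 158.1. δu = √(δq² + δa²) = √(6.11 + 0.0125) = 2.47, so δu/u = 0.0157.
Q is then a monomial in u, x, p:
δQ/Q = √((δu/u)² + (-1·δx/x)² + (-1·δp/p)²) = √(0.000245 + 0.0121 + 0.00221) = 0.121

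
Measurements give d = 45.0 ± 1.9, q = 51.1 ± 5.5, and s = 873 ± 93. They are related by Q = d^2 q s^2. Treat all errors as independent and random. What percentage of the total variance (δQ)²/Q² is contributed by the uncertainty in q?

(δQ/Q)² = (2·δd/d)² + (1·δq/q)² + (2·δs/s)²
  d term: (2×0.0422)² = 0.00713
  q term: (1×0.108)² = 0.0116
  s term: (2×0.107)² = 0.0454
Total = 0.0641. Share from q = 0.0116/0.0641 = 0.181.

18.1%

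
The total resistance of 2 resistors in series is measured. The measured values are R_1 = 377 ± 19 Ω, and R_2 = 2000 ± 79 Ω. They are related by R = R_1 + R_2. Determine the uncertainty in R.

81.3 Ω

Absolute uncertainties add in quadrature for a linear combination:
  (δR_1)² = 361;  (δR_2)² = 6240
δR = √(6600) = 81.3 Ω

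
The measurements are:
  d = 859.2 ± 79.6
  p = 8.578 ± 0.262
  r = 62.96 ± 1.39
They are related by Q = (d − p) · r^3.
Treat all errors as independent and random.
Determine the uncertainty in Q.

2.43e+07

Let u = d − p = 850.6. δu = √(δd² + δp²) = √(6340 + 0.0686) = 79.6, so δu/u = 0.0936.
Q is then a monomial in u, r:
δQ/Q = √((δu/u)² + (3·δr/r)²) = √(0.00876 + 0.00439) = 0.115
Q = 2.123e+08, so δQ = 0.115 × 2.123e+08 = 2.43e+07.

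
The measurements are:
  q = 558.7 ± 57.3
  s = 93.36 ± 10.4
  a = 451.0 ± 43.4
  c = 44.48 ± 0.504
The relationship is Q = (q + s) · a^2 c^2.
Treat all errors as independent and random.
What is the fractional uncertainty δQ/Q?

0.213

Let u = q + s = 652.1. δu = √(δq² + δs²) = √(3280 + 108) = 58.2, so δu/u = 0.0893.
Q is then a monomial in u, a, c:
δQ/Q = √((δu/u)² + (2·δa/a)² + (2·δc/c)²) = √(0.00798 + 0.0370 + 0.000514) = 0.213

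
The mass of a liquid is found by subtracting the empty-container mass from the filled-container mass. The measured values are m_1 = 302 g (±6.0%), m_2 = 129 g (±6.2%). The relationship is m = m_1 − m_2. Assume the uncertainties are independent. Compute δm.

19.8 g

Each term contributes (cᵢ δxᵢ)² to (δm)²:
  (δm_1)² = 328;  (δm_2)² = 64.0
δm = √(392) = 19.8 g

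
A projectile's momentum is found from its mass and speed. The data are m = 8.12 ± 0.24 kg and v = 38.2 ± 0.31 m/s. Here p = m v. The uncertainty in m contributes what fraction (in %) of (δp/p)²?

93.0%

(δp/p)² = (1·δm/m)² + (1·δv/v)²
  m term: (1×0.0296)² = 0.000874
  v term: (1×0.00812)² = 6.59e-05
Total = 0.000939. Share from m = 0.000874/0.000939 = 0.930.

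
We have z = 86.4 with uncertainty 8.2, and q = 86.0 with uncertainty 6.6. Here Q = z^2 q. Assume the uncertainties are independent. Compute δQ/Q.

Since Q is a product/quotient, work with relative uncertainties:
  (2·δz/z)² = (2×0.0949)² = 0.0360;  (1·δq/q)² = (1×0.0767)² = 0.00589
δQ/Q = √(0.0419) = 0.205

0.205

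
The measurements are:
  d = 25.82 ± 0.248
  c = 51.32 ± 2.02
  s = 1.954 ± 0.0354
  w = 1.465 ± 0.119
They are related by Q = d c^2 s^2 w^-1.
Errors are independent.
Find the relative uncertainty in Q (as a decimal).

0.119

Products/powers → add relative errors in quadrature, weighted by exponent:
  (1·δd/d)² = (1×0.00960)² = 9.23e-05;  (2·δc/c)² = (2×0.0394)² = 0.00620;  (2·δs/s)² = (2×0.0181)² = 0.00131;  (-1·δw/w)² = (-1×0.0812)² = 0.00660
δQ/Q = √(0.0142) = 0.119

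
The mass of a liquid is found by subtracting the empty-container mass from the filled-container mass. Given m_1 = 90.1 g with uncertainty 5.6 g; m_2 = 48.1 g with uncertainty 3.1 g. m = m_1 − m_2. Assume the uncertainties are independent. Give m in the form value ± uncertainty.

m is a linear combination, so absolute uncertainties add in quadrature:
  (δm_1)² = 31.4;  (δm_2)² = 9.61
δm = √(41.0) = 6.40 g
m = 42.0 g.

42.0 ± 6.40 g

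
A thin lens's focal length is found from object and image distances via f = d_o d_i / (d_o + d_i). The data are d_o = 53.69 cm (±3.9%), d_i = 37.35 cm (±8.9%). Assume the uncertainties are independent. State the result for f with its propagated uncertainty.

22.03 ± 1.21 cm

∂f/∂d_o = (d_i/(d_o+d_i))² = 0.168;  ∂f/∂d_i = (d_o/(d_o+d_i))² = 0.348
δf = √((∂f/∂d_o · δd_o)² + (∂f/∂d_i · δd_i)²) = √(0.124 + 1.34) = 1.21 cm
f = 22.03 cm.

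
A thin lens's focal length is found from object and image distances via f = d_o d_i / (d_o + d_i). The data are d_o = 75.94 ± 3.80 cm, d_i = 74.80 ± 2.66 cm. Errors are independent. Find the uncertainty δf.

1.15 cm

∂f/∂d_o = (d_i/(d_o+d_i))² = 0.246;  ∂f/∂d_i = (d_o/(d_o+d_i))² = 0.254
δf = √((∂f/∂d_o · δd_o)² + (∂f/∂d_i · δd_i)²) = √(0.876 + 0.456) = 1.15 cm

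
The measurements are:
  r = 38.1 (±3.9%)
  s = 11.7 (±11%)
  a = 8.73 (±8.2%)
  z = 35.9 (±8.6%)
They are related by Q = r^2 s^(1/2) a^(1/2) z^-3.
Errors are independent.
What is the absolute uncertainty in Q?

For a monomial Q ∝ r^2, s^(1/2), a^(1/2), z^-3, fractional errors add in quadrature:
  (2·δr/r)² = (2×0.0390)² = 0.00608;  (½·δs/s)² = (0.5×0.110)² = 0.00302;  (½·δa/a)² = (0.5×0.0820)² = 0.00168;  (-3·δz/z)² = (-3×0.0860)² = 0.0666
δQ/Q = √(0.0774) = 0.278
Q = 0.317, so δQ = 0.278 × 0.317 = 0.0882.

0.0882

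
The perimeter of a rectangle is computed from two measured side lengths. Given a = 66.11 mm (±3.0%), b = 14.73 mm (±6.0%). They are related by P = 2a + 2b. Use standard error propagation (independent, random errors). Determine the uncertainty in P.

4.34 mm

Absolute uncertainties add in quadrature for a linear combination:
  (2·δa)² = 15.7;  (2·δb)² = 3.12
δP = √(18.9) = 4.34 mm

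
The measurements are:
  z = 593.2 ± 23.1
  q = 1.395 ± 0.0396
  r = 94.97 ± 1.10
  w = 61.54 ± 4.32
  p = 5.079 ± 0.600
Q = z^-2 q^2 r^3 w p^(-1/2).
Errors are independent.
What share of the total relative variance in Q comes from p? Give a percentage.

18.4%

(δQ/Q)² = (-2·δz/z)² + (2·δq/q)² + (3·δr/r)² + (1·δw/w)² + (−½·δp/p)²
  z term: (-2×0.0389)² = 0.00607
  q term: (2×0.0284)² = 0.00322
  r term: (3×0.0116)² = 0.00121
  w term: (1×0.0702)² = 0.00493
  p term: (-0.5×0.118)² = 0.00349
Total = 0.0189. Share from p = 0.00349/0.0189 = 0.184.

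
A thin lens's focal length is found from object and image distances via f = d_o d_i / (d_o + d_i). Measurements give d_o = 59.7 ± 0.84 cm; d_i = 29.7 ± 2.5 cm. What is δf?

1.12 cm

∂f/∂d_o = (d_i/(d_o+d_i))² = 0.110;  ∂f/∂d_i = (d_o/(d_o+d_i))² = 0.446
δf = √((∂f/∂d_o · δd_o)² + (∂f/∂d_i · δd_i)²) = √(0.00859 + 1.24) = 1.12 cm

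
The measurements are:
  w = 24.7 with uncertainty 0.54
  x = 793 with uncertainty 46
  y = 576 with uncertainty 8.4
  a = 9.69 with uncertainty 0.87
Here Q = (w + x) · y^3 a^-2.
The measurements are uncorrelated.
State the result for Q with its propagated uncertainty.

(1.66 ± 0.322) × 10^9

Let u = w + x = 818. δu = √(δw² + δx²) = √(0.292 + 2120) = 46.0, so δu/u = 0.0563.
Q is then a monomial in u, y, a:
δQ/Q = √((δu/u)² + (3·δy/y)² + (-2·δa/a)²) = √(0.00317 + 0.00191 + 0.0322) = 0.193
Q = 1.66e+09, so δQ = 0.193 × 1.66e+09 = 3.22e+08.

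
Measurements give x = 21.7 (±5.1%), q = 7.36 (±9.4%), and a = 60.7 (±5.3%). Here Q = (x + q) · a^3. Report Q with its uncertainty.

(6.50 ± 1.07) × 10^6

Let u = x + q = 29.1. δu = √(δx² + δq²) = √(1.22 + 0.479) = 1.31, so δu/u = 0.0449.
Q is then a monomial in u, a:
δQ/Q = √((δu/u)² + (3·δa/a)²) = √(0.00202 + 0.0253) = 0.165
Q = 6.5e+06, so δQ = 0.165 × 6.5e+06 = 1.07e+06.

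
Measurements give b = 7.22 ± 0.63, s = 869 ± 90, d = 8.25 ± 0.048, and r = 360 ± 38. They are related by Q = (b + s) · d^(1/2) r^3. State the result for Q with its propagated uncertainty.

Let u = b + s = 876. δu = √(δb² + δs²) = √(0.397 + 8100) = 90.0, so δu/u = 0.103.
Q is then a monomial in u, d, r:
δQ/Q = √((δu/u)² + (½·δd/d)² + (3·δr/r)²) = √(0.0106 + 8.46e-06 + 0.100) = 0.333
Q = 1.17e+11, so δQ = 0.333 × 1.17e+11 = 3.91e+10.

(1.17 ± 0.391) × 10^11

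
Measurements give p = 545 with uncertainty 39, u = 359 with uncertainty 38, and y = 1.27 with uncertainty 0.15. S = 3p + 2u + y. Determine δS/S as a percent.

S is a linear combination, so absolute uncertainties add in quadrature:
  (3·δp)² = 13700;  (2·δu)² = 5780;  (δy)² = 0.0225
δS = √(19500) = 140
S = 2350, so δS/S = 140/2350 = 0.0593.

5.93%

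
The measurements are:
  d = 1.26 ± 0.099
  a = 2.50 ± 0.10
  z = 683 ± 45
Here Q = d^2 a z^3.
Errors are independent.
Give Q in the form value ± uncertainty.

(1.26 ± 0.323) × 10^9

Q is a product of powers, so relative uncertainties combine in quadrature:
  (2·δd/d)² = (2×0.0786)² = 0.0247;  (1·δa/a)² = (1×0.0400)² = 0.00160;  (3·δz/z)² = (3×0.0659)² = 0.0391
δQ/Q = √(0.0654) = 0.256
Q = 1.26e+09, so δQ = 0.256 × 1.26e+09 = 3.23e+08.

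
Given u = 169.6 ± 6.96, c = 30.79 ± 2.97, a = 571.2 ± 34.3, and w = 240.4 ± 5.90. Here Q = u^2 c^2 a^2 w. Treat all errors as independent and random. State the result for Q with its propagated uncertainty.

Products/powers → add relative errors in quadrature, weighted by exponent:
  (2·δu/u)² = (2×0.0410)² = 0.00674;  (2·δc/c)² = (2×0.0965)² = 0.0372;  (2·δa/a)² = (2×0.0600)² = 0.0144;  (1·δw/w)² = (1×0.0245)² = 0.000602
δQ/Q = √(0.0590) = 0.243
Q = 2.139e+15, so δQ = 0.243 × 2.139e+15 = 5.19e+14.

(2.139 ± 0.519) × 10^15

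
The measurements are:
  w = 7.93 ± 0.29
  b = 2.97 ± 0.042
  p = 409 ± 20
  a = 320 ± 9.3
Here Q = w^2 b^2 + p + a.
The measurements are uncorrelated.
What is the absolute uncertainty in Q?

48.8

Let h = w^2·b^2 = 555. δh/h = √((2·δw/w)² + (2·δb/b)²) = √(0.00535 + 0.000800) = 0.0784, so δh = 43.5.
Q = h + p + a: δQ = √(δh² + δp² + δa²) = √(1890 + 400 + 86.5) = 48.8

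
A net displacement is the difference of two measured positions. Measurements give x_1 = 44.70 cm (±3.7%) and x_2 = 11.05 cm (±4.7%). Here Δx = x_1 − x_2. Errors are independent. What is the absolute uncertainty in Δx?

1.73 cm

Δx is a linear combination, so absolute uncertainties add in quadrature:
  (δx_1)² = 2.74;  (δx_2)² = 0.270
δΔx = √(3.01) = 1.73 cm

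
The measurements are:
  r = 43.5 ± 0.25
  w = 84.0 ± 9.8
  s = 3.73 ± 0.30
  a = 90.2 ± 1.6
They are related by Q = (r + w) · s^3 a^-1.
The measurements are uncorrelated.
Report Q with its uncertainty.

Let u = r + w = 128. δu = √(δr² + δw²) = √(0.0625 + 96.0) = 9.80, so δu/u = 0.0769.
Q is then a monomial in u, s, a:
δQ/Q = √((δu/u)² + (3·δs/s)² + (-1·δa/a)²) = √(0.00591 + 0.0582 + 0.000315) = 0.254
Q = 73.4, so δQ = 0.254 × 73.4 = 18.6.

73.4 ± 18.6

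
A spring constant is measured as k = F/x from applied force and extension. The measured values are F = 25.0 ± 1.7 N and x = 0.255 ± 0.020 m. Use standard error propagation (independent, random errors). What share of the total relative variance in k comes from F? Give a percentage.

(δk/k)² = (1·δF/F)² + (-1·δx/x)²
  F term: (1×0.0680)² = 0.00462
  x term: (-1×0.0784)² = 0.00615
Total = 0.0108. Share from F = 0.00462/0.0108 = 0.429.

42.9%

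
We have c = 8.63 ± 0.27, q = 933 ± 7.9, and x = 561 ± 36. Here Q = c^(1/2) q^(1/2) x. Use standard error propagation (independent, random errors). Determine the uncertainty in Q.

3330

Relative error in a monomial: (δQ/Q)² = Σ (nᵢ · δxᵢ/xᵢ)².
  (½·δc/c)² = (0.5×0.0313)² = 0.000245;  (½·δq/q)² = (0.5×0.00847)² = 1.79e-05;  (1·δx/x)² = (1×0.0642)² = 0.00412
δQ/Q = √(0.00438) = 0.0662
Q = 50300, so δQ = 0.0662 × 50300 = 3330.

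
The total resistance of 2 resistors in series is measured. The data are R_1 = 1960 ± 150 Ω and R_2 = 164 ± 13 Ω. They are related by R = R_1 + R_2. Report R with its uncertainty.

Absolute uncertainties add in quadrature for a linear combination:
  (δR_1)² = 22500;  (δR_2)² = 169
δR = √(22700) = 151 Ω
R = 2120 Ω.

2120 ± 151 Ω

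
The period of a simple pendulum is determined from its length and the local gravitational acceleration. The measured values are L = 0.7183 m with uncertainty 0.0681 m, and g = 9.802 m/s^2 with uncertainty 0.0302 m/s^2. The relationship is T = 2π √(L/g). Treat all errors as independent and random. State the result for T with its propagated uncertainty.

T is a product of powers, so relative uncertainties combine in quadrature:
  (½·δL/L)² = (0.5×0.0948)² = 0.00225;  (−½·δg/g)² = (-0.5×0.00308)² = 2.37e-06
δT/T = √(0.00225) = 0.0474
T = 1.701 s, so δT = 0.0474 × 1.701 = 0.0807 s.

1.701 ± 0.0807 s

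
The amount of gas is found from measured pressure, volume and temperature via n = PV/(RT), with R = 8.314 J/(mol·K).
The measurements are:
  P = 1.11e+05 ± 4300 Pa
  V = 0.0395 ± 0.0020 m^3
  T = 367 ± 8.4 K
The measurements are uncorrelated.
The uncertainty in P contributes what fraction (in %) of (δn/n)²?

(δn/n)² = (1·δP/P)² + (1·δV/V)² + (-1·δT/T)²
  P term: (1×0.0387)² = 0.00150
  V term: (1×0.0506)² = 0.00256
  T term: (-1×0.0229)² = 0.000524
Total = 0.00459. Share from P = 0.00150/0.00459 = 0.327.

32.7%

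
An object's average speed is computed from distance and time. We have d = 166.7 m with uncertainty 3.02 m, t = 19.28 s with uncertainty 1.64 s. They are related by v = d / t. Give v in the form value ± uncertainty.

v is a product of powers, so relative uncertainties combine in quadrature:
  (1·δd/d)² = (1×0.0181)² = 0.000328;  (-1·δt/t)² = (-1×0.0851)² = 0.00724
δv/v = √(0.00756) = 0.0870
v = 8.646 m/s, so δv = 0.0870 × 8.646 = 0.752 m/s.

8.646 ± 0.752 m/s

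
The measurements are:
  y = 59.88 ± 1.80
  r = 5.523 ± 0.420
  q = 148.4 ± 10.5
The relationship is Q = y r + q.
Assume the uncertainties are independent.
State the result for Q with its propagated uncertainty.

479.1 ± 29.0

Let p = y·r = 330.7. δp/p = √((1·δy/y)² + (1·δr/r)²) = √(0.000904 + 0.00578) = 0.0818, so δp = 27.0.
Q = p + q: δQ = √(δp² + δq²) = √(731 + 110) = 29.0
Q = 479.1.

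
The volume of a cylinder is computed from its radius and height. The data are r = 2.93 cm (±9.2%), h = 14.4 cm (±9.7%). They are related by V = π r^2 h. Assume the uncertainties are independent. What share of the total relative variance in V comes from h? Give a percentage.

(δV/V)² = (2·δr/r)² + (1·δh/h)²
  r term: (2×0.0920)² = 0.0339
  h term: (1×0.0970)² = 0.00941
Total = 0.0433. Share from h = 0.00941/0.0433 = 0.217.

21.7%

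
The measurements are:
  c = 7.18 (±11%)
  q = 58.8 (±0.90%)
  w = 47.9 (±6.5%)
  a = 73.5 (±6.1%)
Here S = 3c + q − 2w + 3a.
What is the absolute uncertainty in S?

Sums and differences: (δS)² = Σ (cᵢ δxᵢ)².
  (3·δc)² = 5.61;  (δq)² = 0.280;  (2·δw)² = 38.8;  (3·δa)² = 181
δS = √(226) = 15.0

15.0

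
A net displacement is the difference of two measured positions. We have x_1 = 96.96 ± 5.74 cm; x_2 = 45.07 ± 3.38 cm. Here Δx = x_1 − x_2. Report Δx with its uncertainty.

51.89 ± 6.66 cm

For a sum/difference, combine absolute errors in quadrature:
  (δx_1)² = 32.9;  (δx_2)² = 11.4
δΔx = √(44.4) = 6.66 cm
Δx = 51.89 cm.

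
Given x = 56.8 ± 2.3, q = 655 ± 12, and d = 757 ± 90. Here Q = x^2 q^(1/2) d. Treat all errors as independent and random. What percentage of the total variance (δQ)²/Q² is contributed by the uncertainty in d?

(δQ/Q)² = (2·δx/x)² + (½·δq/q)² + (1·δd/d)²
  x term: (2×0.0405)² = 0.00656
  q term: (0.5×0.0183)² = 8.39e-05
  d term: (1×0.119)² = 0.0141
Total = 0.0208. Share from d = 0.0141/0.0208 = 0.680.

68.0%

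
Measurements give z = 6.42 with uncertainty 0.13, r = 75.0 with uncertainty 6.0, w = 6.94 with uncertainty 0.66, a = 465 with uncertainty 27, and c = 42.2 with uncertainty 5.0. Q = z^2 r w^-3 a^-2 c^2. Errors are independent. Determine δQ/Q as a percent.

39.9%

Each factor contributes (exponent × relative error)² to (δQ/Q)²:
  (2·δz/z)² = (2×0.0202)² = 0.00164;  (1·δr/r)² = (1×0.0800)² = 0.00640;  (-3·δw/w)² = (-3×0.0951)² = 0.0814;  (-2·δa/a)² = (-2×0.0581)² = 0.0135;  (2·δc/c)² = (2×0.118)² = 0.0562
δQ/Q = √(0.159) = 0.399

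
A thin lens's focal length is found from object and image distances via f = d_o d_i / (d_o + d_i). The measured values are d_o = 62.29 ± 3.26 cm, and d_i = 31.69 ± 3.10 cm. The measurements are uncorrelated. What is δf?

1.41 cm

∂f/∂d_o = (d_i/(d_o+d_i))² = 0.114;  ∂f/∂d_i = (d_o/(d_o+d_i))² = 0.439
δf = √((∂f/∂d_o · δd_o)² + (∂f/∂d_i · δd_i)²) = √(0.137 + 1.85) = 1.41 cm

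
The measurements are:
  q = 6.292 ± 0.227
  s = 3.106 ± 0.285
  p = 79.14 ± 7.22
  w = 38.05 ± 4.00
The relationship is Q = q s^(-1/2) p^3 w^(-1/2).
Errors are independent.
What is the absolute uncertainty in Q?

81700

Products/powers → add relative errors in quadrature, weighted by exponent:
  (1·δq/q)² = (1×0.0361)² = 0.00130;  (−½·δs/s)² = (-0.5×0.0918)² = 0.00210;  (3·δp/p)² = (3×0.0912)² = 0.0749;  (−½·δw/w)² = (-0.5×0.105)² = 0.00276
δQ/Q = √(0.0811) = 0.285
Q = 286900, so δQ = 0.285 × 286900 = 81700.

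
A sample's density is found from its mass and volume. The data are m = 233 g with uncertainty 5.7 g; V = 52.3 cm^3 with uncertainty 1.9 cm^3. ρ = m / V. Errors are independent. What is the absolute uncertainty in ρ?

0.195 g/cm^3

Products/powers → add relative errors in quadrature, weighted by exponent:
  (1·δm/m)² = (1×0.0245)² = 0.000598;  (-1·δV/V)² = (-1×0.0363)² = 0.00132
δρ/ρ = √(0.00192) = 0.0438
ρ = 4.46 g/cm^3, so δρ = 0.0438 × 4.46 = 0.195 g/cm^3.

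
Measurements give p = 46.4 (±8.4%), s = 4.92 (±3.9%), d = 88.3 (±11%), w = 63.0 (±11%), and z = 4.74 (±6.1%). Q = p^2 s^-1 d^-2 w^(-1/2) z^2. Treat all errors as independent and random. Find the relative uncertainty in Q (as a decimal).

0.310

Products/powers → add relative errors in quadrature, weighted by exponent:
  (2·δp/p)² = (2×0.0840)² = 0.0282;  (-1·δs/s)² = (-1×0.0390)² = 0.00152;  (-2·δd/d)² = (-2×0.110)² = 0.0484;  (−½·δw/w)² = (-0.5×0.110)² = 0.00302;  (2·δz/z)² = (2×0.0610)² = 0.0149
δQ/Q = √(0.0961) = 0.310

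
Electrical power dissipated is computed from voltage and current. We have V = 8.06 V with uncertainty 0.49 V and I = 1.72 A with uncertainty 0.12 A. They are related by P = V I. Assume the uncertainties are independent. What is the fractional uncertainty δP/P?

Products/powers → add relative errors in quadrature, weighted by exponent:
  (1·δV/V)² = (1×0.0608)² = 0.00370;  (1·δI/I)² = (1×0.0698)² = 0.00487
δP/P = √(0.00856) = 0.0925

0.0925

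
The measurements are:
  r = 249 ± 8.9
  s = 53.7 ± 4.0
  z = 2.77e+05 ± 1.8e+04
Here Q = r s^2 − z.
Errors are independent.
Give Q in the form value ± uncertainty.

(4.41 ± 1.11) × 10^5

Let p = r·s^2 = 7.18e+05. δp/p = √((1·δr/r)² + (2·δs/s)²) = √(0.00128 + 0.0222) = 0.153, so δp = 1.1e+05.
Q = p − z: δQ = √(δp² + δz²) = √(1.21e+10 + 3.24e+08) = 1.11e+05
Q = 4.41e+05.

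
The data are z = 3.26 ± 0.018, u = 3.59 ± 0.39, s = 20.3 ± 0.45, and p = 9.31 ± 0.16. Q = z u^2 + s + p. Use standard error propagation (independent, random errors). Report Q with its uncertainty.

Let w = z·u^2 = 42.0. δw/w = √((1·δz/z)² + (2·δu/u)²) = √(3.05e-05 + 0.0472) = 0.217, so δw = 9.13.
Q = w + s + p: δQ = √(δw² + δs² + δp²) = √(83.4 + 0.203 + 0.0256) = 9.14
Q = 71.6.

71.6 ± 9.14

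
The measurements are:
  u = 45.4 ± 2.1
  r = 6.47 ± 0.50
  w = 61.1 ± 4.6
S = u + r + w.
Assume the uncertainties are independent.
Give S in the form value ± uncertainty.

113 ± 5.08

S is a linear combination, so absolute uncertainties add in quadrature:
  (δu)² = 4.41;  (δr)² = 0.250;  (δw)² = 21.2
δS = √(25.8) = 5.08
S = 113.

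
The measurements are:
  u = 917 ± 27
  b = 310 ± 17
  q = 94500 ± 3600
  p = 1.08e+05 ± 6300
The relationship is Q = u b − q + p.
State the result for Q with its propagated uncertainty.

(2.98 ± 0.191) × 10^5

Let w = u·b = 2.84e+05. δw/w = √((1·δu/u)² + (1·δb/b)²) = √(0.000867 + 0.00301) = 0.0622, so δw = 17700.
Q = w − q + p: δQ = √(δw² + δq² + δp²) = √(3.13e+08 + 1.3e+07 + 3.97e+07) = 19100
Q = 2.98e+05.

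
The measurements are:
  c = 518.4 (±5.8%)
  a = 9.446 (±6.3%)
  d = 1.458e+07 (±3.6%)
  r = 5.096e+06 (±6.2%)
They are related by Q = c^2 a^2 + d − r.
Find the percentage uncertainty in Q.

Let p = c^2·a^2 = 2.398e+07. δp/p = √((2·δc/c)² + (2·δa/a)²) = √(0.0135 + 0.0159) = 0.171, so δp = 4.11e+06.
Q = p + d − r: δQ = √(δp² + δd² + δr²) = √(1.69e+13 + 2.75e+11 + 9.98e+10) = 4.15e+06
Q = 3.346e+07, so δQ/Q = 4.15e+06/3.346e+07 = 0.124.

12.4%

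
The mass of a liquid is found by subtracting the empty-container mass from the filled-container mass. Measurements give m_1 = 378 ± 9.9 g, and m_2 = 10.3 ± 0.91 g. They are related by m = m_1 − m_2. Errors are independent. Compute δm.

Sums and differences: (δm)² = Σ (cᵢ δxᵢ)².
  (δm_1)² = 98.0;  (δm_2)² = 0.828
δm = √(98.8) = 9.94 g

9.94 g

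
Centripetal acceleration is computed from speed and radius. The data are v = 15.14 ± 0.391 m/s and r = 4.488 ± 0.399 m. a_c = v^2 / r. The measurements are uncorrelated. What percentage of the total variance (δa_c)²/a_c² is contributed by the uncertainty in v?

(δa_c/a_c)² = (2·δv/v)² + (-1·δr/r)²
  v term: (2×0.0258)² = 0.00267
  r term: (-1×0.0889)² = 0.00790
Total = 0.0106. Share from v = 0.00267/0.0106 = 0.252.

25.2%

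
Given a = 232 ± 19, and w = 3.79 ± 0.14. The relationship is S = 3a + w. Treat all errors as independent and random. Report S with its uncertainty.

For a sum/difference, combine absolute errors in quadrature:
  (3·δa)² = 3250;  (δw)² = 0.0196
δS = √(3250) = 57.0
S = 700.

700 ± 57.0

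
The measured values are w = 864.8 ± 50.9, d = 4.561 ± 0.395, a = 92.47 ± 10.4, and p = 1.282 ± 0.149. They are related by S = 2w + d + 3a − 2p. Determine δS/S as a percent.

5.30%

For a sum/difference, combine absolute errors in quadrature:
  (2·δw)² = 10400;  (δd)² = 0.156;  (3·δa)² = 973;  (2·δp)² = 0.0888
δS = √(11300) = 106
S = 2009, so δS/S = 106/2009 = 0.0530.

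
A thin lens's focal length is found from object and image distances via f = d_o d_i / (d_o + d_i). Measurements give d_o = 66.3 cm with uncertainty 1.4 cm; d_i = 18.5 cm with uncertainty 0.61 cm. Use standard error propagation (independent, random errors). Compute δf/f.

0.0262

∂f/∂d_o = (d_i/(d_o+d_i))² = 0.0476;  ∂f/∂d_i = (d_o/(d_o+d_i))² = 0.611
δf = √((∂f/∂d_o · δd_o)² + (∂f/∂d_i · δd_i)²) = √(0.00444 + 0.139) = 0.379 cm
f = 14.5 cm, so δf/f = 0.379/14.5 = 0.0262.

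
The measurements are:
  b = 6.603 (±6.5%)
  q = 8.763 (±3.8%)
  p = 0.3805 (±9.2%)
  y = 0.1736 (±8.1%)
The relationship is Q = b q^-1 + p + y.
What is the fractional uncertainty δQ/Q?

0.0521

Let w = b·q^-1 = 0.7535. δw/w = √((1·δb/b)² + (-1·δq/q)²) = √(0.00423 + 0.00144) = 0.0753, so δw = 0.0567.
Q = w + p + y: δQ = √(δw² + δp² + δy²) = √(0.00322 + 0.00123 + 0.000198) = 0.0681
Q = 1.308, so δQ/Q = 0.0681/1.308 = 0.0521.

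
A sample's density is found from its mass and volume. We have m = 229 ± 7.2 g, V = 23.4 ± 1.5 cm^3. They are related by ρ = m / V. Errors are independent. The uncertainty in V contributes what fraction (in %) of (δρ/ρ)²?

80.6%

(δρ/ρ)² = (1·δm/m)² + (-1·δV/V)²
  m term: (1×0.0314)² = 0.000989
  V term: (-1×0.0641)² = 0.00411
Total = 0.00510. Share from V = 0.00411/0.00510 = 0.806.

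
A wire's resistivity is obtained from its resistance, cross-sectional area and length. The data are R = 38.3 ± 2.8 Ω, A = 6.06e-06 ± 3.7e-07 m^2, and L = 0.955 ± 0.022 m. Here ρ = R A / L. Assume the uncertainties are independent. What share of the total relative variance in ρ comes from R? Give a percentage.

55.7%

(δρ/ρ)² = (1·δR/R)² + (1·δA/A)² + (-1·δL/L)²
  R term: (1×0.0731)² = 0.00534
  A term: (1×0.0611)² = 0.00373
  L term: (-1×0.0230)² = 0.000531
Total = 0.00960. Share from R = 0.00534/0.00960 = 0.557.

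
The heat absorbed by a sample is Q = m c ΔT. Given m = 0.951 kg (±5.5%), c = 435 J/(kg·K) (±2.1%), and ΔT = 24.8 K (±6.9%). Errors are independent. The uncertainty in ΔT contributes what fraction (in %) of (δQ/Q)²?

57.9%

(δQ/Q)² = (1·δm/m)² + (1·δc/c)² + (1·δΔT/ΔT)²
  m term: (1×0.0550)² = 0.00302
  c term: (1×0.0210)² = 0.000441
  ΔT term: (1×0.0690)² = 0.00476
Total = 0.00823. Share from ΔT = 0.00476/0.00823 = 0.579.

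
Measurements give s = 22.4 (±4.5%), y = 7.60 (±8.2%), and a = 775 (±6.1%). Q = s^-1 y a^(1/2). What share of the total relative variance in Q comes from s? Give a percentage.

(δQ/Q)² = (-1·δs/s)² + (1·δy/y)² + (½·δa/a)²
  s term: (-1×0.0450)² = 0.00203
  y term: (1×0.0820)² = 0.00672
  a term: (0.5×0.0610)² = 0.000930
Total = 0.00968. Share from s = 0.00203/0.00968 = 0.209.

20.9%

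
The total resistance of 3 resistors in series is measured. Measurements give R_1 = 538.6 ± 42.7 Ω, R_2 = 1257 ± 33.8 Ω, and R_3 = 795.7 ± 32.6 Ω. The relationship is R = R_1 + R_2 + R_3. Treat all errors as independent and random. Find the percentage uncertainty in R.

For a sum/difference, combine absolute errors in quadrature:
  (δR_1)² = 1820;  (δR_2)² = 1140;  (δR_3)² = 1060
δR = √(4030) = 63.5 Ω
R = 2591 Ω, so δR/R = 63.5/2591 = 0.0245.

2.45%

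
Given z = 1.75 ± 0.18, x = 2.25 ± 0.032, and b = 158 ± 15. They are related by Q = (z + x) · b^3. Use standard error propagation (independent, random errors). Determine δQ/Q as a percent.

Let u = z + x = 4.00. δu = √(δz² + δx²) = √(0.0324 + 0.00102) = 0.183, so δu/u = 0.0457.
Q is then a monomial in u, b:
δQ/Q = √((δu/u)² + (3·δb/b)²) = √(0.00209 + 0.0811) = 0.288

28.8%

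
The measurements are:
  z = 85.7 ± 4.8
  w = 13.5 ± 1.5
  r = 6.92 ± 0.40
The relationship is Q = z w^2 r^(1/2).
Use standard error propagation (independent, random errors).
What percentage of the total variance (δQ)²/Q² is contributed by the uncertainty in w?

(δQ/Q)² = (1·δz/z)² + (2·δw/w)² + (½·δr/r)²
  z term: (1×0.0560)² = 0.00314
  w term: (2×0.111)² = 0.0494
  r term: (0.5×0.0578)² = 0.000835
Total = 0.0534. Share from w = 0.0494/0.0534 = 0.926.

92.6%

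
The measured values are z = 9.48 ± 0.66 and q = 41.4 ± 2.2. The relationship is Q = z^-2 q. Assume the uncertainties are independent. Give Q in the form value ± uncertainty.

For a monomial Q ∝ z^-2, q, fractional errors add in quadrature:
  (-2·δz/z)² = (-2×0.0696)² = 0.0194;  (1·δq/q)² = (1×0.0531)² = 0.00282
δQ/Q = √(0.0222) = 0.149
Q = 0.461, so δQ = 0.149 × 0.461 = 0.0687.

0.461 ± 0.0687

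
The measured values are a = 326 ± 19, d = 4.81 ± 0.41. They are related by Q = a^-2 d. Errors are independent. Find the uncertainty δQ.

6.54e-06

Q is a product of powers, so relative uncertainties combine in quadrature:
  (-2·δa/a)² = (-2×0.0583)² = 0.0136;  (1·δd/d)² = (1×0.0852)² = 0.00727
δQ/Q = √(0.0209) = 0.144
Q = 4.53e-05, so δQ = 0.144 × 4.53e-05 = 6.54e-06.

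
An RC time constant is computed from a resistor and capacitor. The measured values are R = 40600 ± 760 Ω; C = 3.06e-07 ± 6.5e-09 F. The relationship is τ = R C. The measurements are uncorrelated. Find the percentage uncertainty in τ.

2.83%

Since τ is a product/quotient, work with relative uncertainties:
  (1·δR/R)² = (1×0.0187)² = 0.000350;  (1·δC/C)² = (1×0.0212)² = 0.000451
δτ/τ = √(0.000802) = 0.0283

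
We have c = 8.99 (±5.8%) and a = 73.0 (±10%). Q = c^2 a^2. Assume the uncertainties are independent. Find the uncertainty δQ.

Since Q is a product/quotient, work with relative uncertainties:
  (2·δc/c)² = (2×0.0580)² = 0.0135;  (2·δa/a)² = (2×0.100)² = 0.0400
δQ/Q = √(0.0535) = 0.231
Q = 4.31e+05, so δQ = 0.231 × 4.31e+05 = 99600.

99600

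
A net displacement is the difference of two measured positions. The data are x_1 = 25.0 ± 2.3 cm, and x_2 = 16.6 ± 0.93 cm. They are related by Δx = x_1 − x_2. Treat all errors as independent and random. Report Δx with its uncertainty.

8.40 ± 2.48 cm

Sums and differences: (δΔx)² = Σ (cᵢ δxᵢ)².
  (δx_1)² = 5.29;  (δx_2)² = 0.865
δΔx = √(6.15) = 2.48 cm
Δx = 8.40 cm.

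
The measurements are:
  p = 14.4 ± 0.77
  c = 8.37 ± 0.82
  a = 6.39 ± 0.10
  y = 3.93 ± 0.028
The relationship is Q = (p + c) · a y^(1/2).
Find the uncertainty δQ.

15.0

Let u = p + c = 22.8. δu = √(δp² + δc²) = √(0.593 + 0.672) = 1.12, so δu/u = 0.0494.
Q is then a monomial in u, a, y:
δQ/Q = √((δu/u)² + (1·δa/a)² + (½·δy/y)²) = √(0.00244 + 0.000245 + 1.27e-05) = 0.0519
Q = 288, so δQ = 0.0519 × 288 = 15.0.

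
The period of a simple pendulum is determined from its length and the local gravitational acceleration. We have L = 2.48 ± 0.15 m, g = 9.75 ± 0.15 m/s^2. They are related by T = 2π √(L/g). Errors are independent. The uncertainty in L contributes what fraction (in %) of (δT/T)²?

(δT/T)² = (½·δL/L)² + (−½·δg/g)²
  L term: (0.5×0.0605)² = 0.000915
  g term: (-0.5×0.0154)² = 5.92e-05
Total = 0.000974. Share from L = 0.000915/0.000974 = 0.939.

93.9%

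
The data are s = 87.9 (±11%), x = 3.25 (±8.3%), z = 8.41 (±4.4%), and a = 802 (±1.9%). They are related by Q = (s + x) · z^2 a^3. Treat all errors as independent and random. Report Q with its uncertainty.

Let u = s + x = 91.2. δu = √(δs² + δx²) = √(93.5 + 0.0728) = 9.67, so δu/u = 0.106.
Q is then a monomial in u, z, a:
δQ/Q = √((δu/u)² + (2·δz/z)² + (3·δa/a)²) = √(0.0113 + 0.00774 + 0.00325) = 0.149
Q = 3.33e+12, so δQ = 0.149 × 3.33e+12 = 4.96e+11.

(3.33 ± 0.496) × 10^12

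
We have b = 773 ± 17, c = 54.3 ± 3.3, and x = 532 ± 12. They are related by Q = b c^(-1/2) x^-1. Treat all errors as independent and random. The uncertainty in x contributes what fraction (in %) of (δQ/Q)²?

26.6%

(δQ/Q)² = (1·δb/b)² + (−½·δc/c)² + (-1·δx/x)²
  b term: (1×0.0220)² = 0.000484
  c term: (-0.5×0.0608)² = 0.000923
  x term: (-1×0.0226)² = 0.000509
Total = 0.00192. Share from x = 0.000509/0.00192 = 0.266.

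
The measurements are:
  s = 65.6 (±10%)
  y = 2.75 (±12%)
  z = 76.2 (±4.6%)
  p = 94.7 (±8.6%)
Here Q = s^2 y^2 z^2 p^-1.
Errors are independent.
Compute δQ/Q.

0.337

Relative error in a monomial: (δQ/Q)² = Σ (nᵢ · δxᵢ/xᵢ)².
  (2·δs/s)² = (2×0.100)² = 0.0400;  (2·δy/y)² = (2×0.120)² = 0.0576;  (2·δz/z)² = (2×0.0460)² = 0.00846;  (-1·δp/p)² = (-1×0.0860)² = 0.00740
δQ/Q = √(0.113) = 0.337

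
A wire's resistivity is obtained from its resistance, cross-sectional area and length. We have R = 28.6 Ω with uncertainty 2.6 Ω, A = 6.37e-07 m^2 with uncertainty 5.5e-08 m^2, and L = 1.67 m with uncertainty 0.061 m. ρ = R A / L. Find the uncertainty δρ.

For a monomial ρ ∝ R, A, L^-1, fractional errors add in quadrature:
  (1·δR/R)² = (1×0.0909)² = 0.00826;  (1·δA/A)² = (1×0.0863)² = 0.00745;  (-1·δL/L)² = (-1×0.0365)² = 0.00133
δρ/ρ = √(0.0171) = 0.131
ρ = 1.09e-05 Ω·m, so δρ = 0.131 × 1.09e-05 = 1.42e-06 Ω·m.

1.42e-06 Ω·m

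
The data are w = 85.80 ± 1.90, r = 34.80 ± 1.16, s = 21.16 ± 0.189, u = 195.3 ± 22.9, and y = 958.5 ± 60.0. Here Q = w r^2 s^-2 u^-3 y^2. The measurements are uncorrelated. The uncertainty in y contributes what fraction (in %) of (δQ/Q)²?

(δQ/Q)² = (1·δw/w)² + (2·δr/r)² + (-2·δs/s)² + (-3·δu/u)² + (2·δy/y)²
  w term: (1×0.0221)² = 0.000490
  r term: (2×0.0333)² = 0.00444
  s term: (-2×0.00893)² = 0.000319
  u term: (-3×0.117)² = 0.124
  y term: (2×0.0626)² = 0.0157
Total = 0.145. Share from y = 0.0157/0.145 = 0.108.

10.8%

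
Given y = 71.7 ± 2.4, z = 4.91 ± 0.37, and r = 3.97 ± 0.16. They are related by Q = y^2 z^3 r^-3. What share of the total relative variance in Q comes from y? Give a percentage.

(δQ/Q)² = (2·δy/y)² + (3·δz/z)² + (-3·δr/r)²
  y term: (2×0.0335)² = 0.00448
  z term: (3×0.0754)² = 0.0511
  r term: (-3×0.0403)² = 0.0146
Total = 0.0702. Share from y = 0.00448/0.0702 = 0.0638.

6.38%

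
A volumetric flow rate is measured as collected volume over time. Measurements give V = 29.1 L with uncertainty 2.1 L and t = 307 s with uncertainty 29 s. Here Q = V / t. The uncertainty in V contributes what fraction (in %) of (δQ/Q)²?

36.9%

(δQ/Q)² = (1·δV/V)² + (-1·δt/t)²
  V term: (1×0.0722)² = 0.00521
  t term: (-1×0.0945)² = 0.00892
Total = 0.0141. Share from V = 0.00521/0.0141 = 0.369.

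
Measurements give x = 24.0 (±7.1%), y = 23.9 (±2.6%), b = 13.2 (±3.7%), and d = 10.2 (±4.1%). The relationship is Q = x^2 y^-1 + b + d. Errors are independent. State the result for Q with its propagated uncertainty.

Let p = x^2·y^-1 = 24.1. δp/p = √((2·δx/x)² + (-1·δy/y)²) = √(0.0202 + 0.000676) = 0.144, so δp = 3.48.
Q = p + b + d: δQ = √(δp² + δb² + δd²) = √(12.1 + 0.239 + 0.175) = 3.54
Q = 47.5.

47.5 ± 3.54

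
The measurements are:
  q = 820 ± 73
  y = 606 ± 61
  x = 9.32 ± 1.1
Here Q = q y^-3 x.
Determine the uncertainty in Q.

1.15e-05

Each factor contributes (exponent × relative error)² to (δQ/Q)²:
  (1·δq/q)² = (1×0.0890)² = 0.00793;  (-3·δy/y)² = (-3×0.101)² = 0.0912;  (1·δx/x)² = (1×0.118)² = 0.0139
δQ/Q = √(0.113) = 0.336
Q = 3.43e-05, so δQ = 0.336 × 3.43e-05 = 1.15e-05.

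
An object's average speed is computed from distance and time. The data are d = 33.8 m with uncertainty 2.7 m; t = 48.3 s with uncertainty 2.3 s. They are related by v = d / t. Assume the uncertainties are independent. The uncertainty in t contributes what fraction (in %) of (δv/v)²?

(δv/v)² = (1·δd/d)² + (-1·δt/t)²
  d term: (1×0.0799)² = 0.00638
  t term: (-1×0.0476)² = 0.00227
Total = 0.00865. Share from t = 0.00227/0.00865 = 0.262.

26.2%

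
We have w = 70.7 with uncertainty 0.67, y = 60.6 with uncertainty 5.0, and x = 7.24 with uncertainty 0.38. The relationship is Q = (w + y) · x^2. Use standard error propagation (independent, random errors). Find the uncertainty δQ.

769

Let u = w + y = 131. δu = √(δw² + δy²) = √(0.449 + 25.0) = 5.04, so δu/u = 0.0384.
Q is then a monomial in u, x:
δQ/Q = √((δu/u)² + (2·δx/x)²) = √(0.00148 + 0.0110) = 0.112
Q = 6880, so δQ = 0.112 × 6880 = 769.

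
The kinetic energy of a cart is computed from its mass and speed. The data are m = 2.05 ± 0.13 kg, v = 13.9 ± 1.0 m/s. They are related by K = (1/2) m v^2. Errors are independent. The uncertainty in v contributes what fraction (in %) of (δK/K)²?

83.7%

(δK/K)² = (1·δm/m)² + (2·δv/v)²
  m term: (1×0.0634)² = 0.00402
  v term: (2×0.0719)² = 0.0207
Total = 0.0247. Share from v = 0.0207/0.0247 = 0.837.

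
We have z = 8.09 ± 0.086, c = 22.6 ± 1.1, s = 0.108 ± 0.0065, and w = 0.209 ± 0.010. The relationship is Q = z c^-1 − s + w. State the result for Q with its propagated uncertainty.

Let p = z·c^-1 = 0.358. δp/p = √((1·δz/z)² + (-1·δc/c)²) = √(0.000113 + 0.00237) = 0.0498, so δp = 0.0178.
Q = p − s + w: δQ = √(δp² + δs² + δw²) = √(0.000318 + 4.22e-05 + 0.000100) = 0.0215
Q = 0.459.

0.459 ± 0.0215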